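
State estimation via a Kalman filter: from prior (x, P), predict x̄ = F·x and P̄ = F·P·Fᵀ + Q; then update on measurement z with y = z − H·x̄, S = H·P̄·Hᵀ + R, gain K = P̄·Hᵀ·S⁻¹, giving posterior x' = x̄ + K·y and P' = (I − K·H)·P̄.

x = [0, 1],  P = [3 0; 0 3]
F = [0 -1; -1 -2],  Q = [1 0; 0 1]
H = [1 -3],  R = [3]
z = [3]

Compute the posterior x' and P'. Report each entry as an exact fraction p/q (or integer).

x̄ = F·x = [-1, -2]
P̄ = F·P·Fᵀ + Q = [4 6; 6 16]
y = z − H·x̄ = [-2]
S = H·P̄·Hᵀ + R = [115]
K = P̄·Hᵀ·S⁻¹ = [-14/115; -42/115]
x' = x̄ + K·y = [-87/115, -146/115]
P' = (I − K·H)·P̄ = [264/115 102/115; 102/115 76/115]

x' = [-87/115, -146/115]
P' = [264/115 102/115; 102/115 76/115]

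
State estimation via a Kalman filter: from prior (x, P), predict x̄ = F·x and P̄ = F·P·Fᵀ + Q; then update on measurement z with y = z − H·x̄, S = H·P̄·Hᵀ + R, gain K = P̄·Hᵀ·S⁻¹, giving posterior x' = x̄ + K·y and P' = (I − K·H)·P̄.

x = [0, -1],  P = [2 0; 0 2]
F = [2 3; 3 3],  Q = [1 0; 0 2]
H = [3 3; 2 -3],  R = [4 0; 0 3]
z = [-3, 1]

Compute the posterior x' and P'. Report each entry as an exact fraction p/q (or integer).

x' = [-4866/10699, -6213/10699]
P' = [2754/10699 -6/10699; -6/10699 1958/10699]

x̄ = F·x = [-3, -3]
P̄ = F·P·Fᵀ + Q = [27 30; 30 38]
y = z − H·x̄ = [15, -2]
S = H·P̄·Hᵀ + R = [1129 -270; -270 93]
K = P̄·Hᵀ·S⁻¹ = [2061/10699 1842/10699; 1464/10699 -1962/10699]
x' = x̄ + K·y = [-4866/10699, -6213/10699]
P' = (I − K·H)·P̄ = [2754/10699 -6/10699; -6/10699 1958/10699]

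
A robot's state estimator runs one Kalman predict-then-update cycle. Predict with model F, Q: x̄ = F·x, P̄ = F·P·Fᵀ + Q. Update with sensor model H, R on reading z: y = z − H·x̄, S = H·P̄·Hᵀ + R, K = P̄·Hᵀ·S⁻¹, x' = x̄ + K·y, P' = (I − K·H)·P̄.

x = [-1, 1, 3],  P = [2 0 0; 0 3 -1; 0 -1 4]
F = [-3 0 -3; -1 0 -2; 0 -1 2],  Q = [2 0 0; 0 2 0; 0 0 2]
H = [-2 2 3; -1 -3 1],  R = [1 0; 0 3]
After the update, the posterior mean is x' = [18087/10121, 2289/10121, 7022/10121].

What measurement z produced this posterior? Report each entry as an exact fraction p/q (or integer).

x̄ = F·x = [-6, -5, 5]
P̄ = F·P·Fᵀ + Q = [56 30 -27; 30 20 -18; -27 -18 25]
S = H·P̄·Hᵀ + R = [398 448; 448 606]
K = P̄·Hᵀ·S⁻¹ = [-1547/20242 -4635/20242; 885/10121 -2458/10121; 4435/20242 131/10121]
x' − x̄ = [78813/10121, 52894/10121, -43583/10121] = K·y
y = (KᵀK)⁻¹·Kᵀ·(x' − x̄) = [-18, -28]
z = y + H·x̄ = [-18, -28] + [17, 26] = [-1, -2]

z = [-1, -2]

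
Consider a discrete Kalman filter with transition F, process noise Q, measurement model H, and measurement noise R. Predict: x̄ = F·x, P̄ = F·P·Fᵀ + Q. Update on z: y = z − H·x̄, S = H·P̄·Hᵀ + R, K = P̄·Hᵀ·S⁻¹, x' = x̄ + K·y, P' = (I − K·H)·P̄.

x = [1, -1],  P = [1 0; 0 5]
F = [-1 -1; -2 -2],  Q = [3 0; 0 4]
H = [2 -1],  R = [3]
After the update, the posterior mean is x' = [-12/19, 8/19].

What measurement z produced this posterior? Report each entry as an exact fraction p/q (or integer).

z = [-2]

x̄ = F·x = [0, 0]
P̄ = F·P·Fᵀ + Q = [9 12; 12 28]
S = H·P̄·Hᵀ + R = [19]
K = P̄·Hᵀ·S⁻¹ = [6/19; -4/19]
x' − x̄ = [-12/19, 8/19] = K·y
y = (KᵀK)⁻¹·Kᵀ·(x' − x̄) = [-2]
z = y + H·x̄ = [-2] + [0] = [-2]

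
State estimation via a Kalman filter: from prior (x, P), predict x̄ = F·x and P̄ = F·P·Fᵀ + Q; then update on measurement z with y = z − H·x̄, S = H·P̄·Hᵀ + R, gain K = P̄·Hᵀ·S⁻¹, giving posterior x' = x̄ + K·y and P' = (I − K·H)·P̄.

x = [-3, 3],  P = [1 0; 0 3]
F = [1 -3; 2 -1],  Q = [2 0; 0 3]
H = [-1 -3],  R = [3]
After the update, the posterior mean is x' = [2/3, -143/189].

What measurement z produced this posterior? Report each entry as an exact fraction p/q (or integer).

x̄ = F·x = [-12, -9]
P̄ = F·P·Fᵀ + Q = [30 11; 11 10]
S = H·P̄·Hᵀ + R = [189]
K = P̄·Hᵀ·S⁻¹ = [-1/3; -41/189]
x' − x̄ = [38/3, 1558/189] = K·y
y = (KᵀK)⁻¹·Kᵀ·(x' − x̄) = [-38]
z = y + H·x̄ = [-38] + [39] = [1]

z = [1]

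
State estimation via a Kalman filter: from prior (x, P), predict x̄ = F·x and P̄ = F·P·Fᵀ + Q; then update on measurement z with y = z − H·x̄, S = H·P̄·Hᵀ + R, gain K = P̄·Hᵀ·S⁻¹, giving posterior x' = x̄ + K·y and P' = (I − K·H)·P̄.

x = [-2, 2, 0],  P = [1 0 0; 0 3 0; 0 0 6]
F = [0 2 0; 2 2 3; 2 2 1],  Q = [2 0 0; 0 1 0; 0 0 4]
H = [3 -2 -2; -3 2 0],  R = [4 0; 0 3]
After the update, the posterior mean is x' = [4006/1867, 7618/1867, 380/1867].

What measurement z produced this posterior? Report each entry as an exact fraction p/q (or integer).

z = [-2, 2]

x̄ = F·x = [4, 0, 0]
P̄ = F·P·Fᵀ + Q = [14 12 12; 12 71 34; 12 34 26]
S = H·P̄·Hᵀ + R = [502 -330; -330 269]
K = P̄·Hᵀ·S⁻¹ = [-3777/13069 -5508/13069; -5913/13069 -2104/13069; -6018/13069 -5828/13069]
x' − x̄ = [-3462/1867, 7618/1867, 380/1867] = K·y
y = (KᵀK)⁻¹·Kᵀ·(x' − x̄) = [-14, 14]
z = y + H·x̄ = [-14, 14] + [12, -12] = [-2, 2]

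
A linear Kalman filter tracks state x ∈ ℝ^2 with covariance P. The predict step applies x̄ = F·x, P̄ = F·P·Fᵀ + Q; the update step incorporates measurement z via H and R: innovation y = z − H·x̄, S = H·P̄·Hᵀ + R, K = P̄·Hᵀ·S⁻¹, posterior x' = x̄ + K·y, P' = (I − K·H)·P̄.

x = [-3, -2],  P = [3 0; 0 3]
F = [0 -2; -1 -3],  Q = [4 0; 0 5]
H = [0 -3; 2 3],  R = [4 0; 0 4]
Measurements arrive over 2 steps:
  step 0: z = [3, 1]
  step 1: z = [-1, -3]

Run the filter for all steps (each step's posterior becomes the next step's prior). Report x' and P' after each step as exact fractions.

step 0: x̄ = F·x = [4, 9]
step 0: P̄ = F·P·Fᵀ + Q = [16 18; 18 35]
step 0: y = z − H·x̄ = [30, -34]
step 0: S = H·P̄·Hᵀ + R = [319 -423; -423 599]
step 0: K = P̄·Hᵀ·S⁻¹ = [72/217 82/217; -813/3038 141/3038]
step 0: x' = x̄ + K·y = [240/217, -921/1519]
step 0: P' = (I − K·H)·P̄ = [44/31 -96/217; -96/217 542/1519]
step 1: x̄ = F·x = [1842/1519, 1083/1519]
step 1: P̄ = F·P·Fᵀ + Q = [8244/1519 1908/1519; 1908/1519 10597/1519]
step 1: y = z − H·x̄ = [1730/1519, -11490/1519]
step 1: S = H·P̄·Hᵀ + R = [101449/1519 -106821/1519; -106821/1519 157321/1519]
step 1: K = P̄·Hᵀ·S⁻¹ = [121149/374369 135117/374369; -197139/748738 35607/748738]
step 1: x' = x̄ + K·y = [-430098/374369, 19983/374369]
step 1: P' = (I − K·H)·P̄ = [512532/374369 -161532/374369; -161532/374369 131426/374369]

step 0: x' = [240/217, -921/1519], P' = [44/31 -96/217; -96/217 542/1519]
step 1: x' = [-430098/374369, 19983/374369], P' = [512532/374369 -161532/374369; -161532/374369 131426/374369]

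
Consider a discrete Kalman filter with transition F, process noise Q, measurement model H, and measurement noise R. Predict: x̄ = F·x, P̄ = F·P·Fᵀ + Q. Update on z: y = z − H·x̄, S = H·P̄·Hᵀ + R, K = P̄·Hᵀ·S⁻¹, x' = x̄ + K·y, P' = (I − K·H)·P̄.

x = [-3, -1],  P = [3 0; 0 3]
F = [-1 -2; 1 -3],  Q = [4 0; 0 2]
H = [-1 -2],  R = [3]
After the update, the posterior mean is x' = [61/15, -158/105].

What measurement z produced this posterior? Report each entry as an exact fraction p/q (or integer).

x̄ = F·x = [5, 0]
P̄ = F·P·Fᵀ + Q = [19 15; 15 32]
S = H·P̄·Hᵀ + R = [210]
K = P̄·Hᵀ·S⁻¹ = [-7/30; -79/210]
x' − x̄ = [-14/15, -158/105] = K·y
y = (KᵀK)⁻¹·Kᵀ·(x' − x̄) = [4]
z = y + H·x̄ = [4] + [-5] = [-1]

z = [-1]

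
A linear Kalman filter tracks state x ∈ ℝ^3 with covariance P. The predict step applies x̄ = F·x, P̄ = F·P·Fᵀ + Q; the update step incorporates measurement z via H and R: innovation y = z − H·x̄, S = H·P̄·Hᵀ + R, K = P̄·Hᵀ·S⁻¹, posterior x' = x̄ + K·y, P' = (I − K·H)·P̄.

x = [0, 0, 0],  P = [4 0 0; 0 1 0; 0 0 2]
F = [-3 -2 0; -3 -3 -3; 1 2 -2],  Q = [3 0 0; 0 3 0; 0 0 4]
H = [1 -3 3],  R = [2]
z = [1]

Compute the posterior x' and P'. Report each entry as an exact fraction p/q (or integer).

x̄ = F·x = [0, 0, 0]
P̄ = F·P·Fᵀ + Q = [43 42 -16; 42 66 -6; -16 -6 20]
y = z − H·x̄ = [1]
S = H·P̄·Hᵀ + R = [579]
K = P̄·Hᵀ·S⁻¹ = [-131/579; -58/193; 62/579]
x' = x̄ + K·y = [-131/579, -58/193, 62/579]
P' = (I − K·H)·P̄ = [7736/579 508/193 -1142/579; 508/193 2646/193 2438/193; -1142/579 2438/193 7736/579]

x' = [-131/579, -58/193, 62/579]
P' = [7736/579 508/193 -1142/579; 508/193 2646/193 2438/193; -1142/579 2438/193 7736/579]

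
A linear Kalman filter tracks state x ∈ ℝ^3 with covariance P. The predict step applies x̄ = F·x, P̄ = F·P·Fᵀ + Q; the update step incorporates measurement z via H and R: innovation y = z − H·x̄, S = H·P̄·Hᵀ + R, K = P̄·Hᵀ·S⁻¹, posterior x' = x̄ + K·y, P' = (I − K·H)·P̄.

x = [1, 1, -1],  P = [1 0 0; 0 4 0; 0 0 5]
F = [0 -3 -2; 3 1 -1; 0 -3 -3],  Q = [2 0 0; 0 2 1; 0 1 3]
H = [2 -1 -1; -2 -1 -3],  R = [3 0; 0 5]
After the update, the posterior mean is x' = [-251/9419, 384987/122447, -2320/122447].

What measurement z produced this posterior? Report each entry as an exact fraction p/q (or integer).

x̄ = F·x = [-1, 5, 0]
P̄ = F·P·Fᵀ + Q = [58 -2 66; -2 20 4; 66 4 84]
S = H·P̄·Hᵀ + R = [91 -208; -208 1821]
K = P̄·Hᵀ·S⁻¹ = [2292/9419 -1352/9419; -56812/122447 -644/9419; -580/122447 -2012/9419]
x' − x̄ = [9168/9419, -227248/122447, -2320/122447] = K·y
y = (KᵀK)⁻¹·Kᵀ·(x' − x̄) = [4, 0]
z = y + H·x̄ = [4, 0] + [-7, -3] = [-3, -3]

z = [-3, -3]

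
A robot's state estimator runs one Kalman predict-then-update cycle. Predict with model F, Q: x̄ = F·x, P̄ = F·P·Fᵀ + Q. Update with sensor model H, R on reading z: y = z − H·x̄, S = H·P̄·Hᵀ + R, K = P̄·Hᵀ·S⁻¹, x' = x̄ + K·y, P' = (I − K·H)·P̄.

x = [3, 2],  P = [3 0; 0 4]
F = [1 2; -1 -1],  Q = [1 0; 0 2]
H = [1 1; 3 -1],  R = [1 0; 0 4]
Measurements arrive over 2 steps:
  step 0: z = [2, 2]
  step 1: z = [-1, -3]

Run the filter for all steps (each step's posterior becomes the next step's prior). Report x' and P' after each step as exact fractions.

step 0: x̄ = F·x = [7, -5]
step 0: P̄ = F·P·Fᵀ + Q = [20 -11; -11 9]
step 0: y = z − H·x̄ = [0, -24]
step 0: S = H·P̄·Hᵀ + R = [8 29; 29 259]
step 0: K = P̄·Hᵀ·S⁻¹ = [272/1231 307/1231; 700/1231 -278/1231]
step 0: x' = x̄ + K·y = [1249/1231, 517/1231]
step 0: P' = (I − K·H)·P̄ = [375/1231 -103/1231; -103/1231 803/1231]
step 1: x̄ = F·x = [2283/1231, -1766/1231]
step 1: P̄ = F·P·Fᵀ + Q = [4406/1231 -1672/1231; -1672/1231 3434/1231]
step 1: y = z − H·x̄ = [-1748/1231, -12308/1231]
step 1: S = H·P̄·Hᵀ + R = [5727/1231 6440/1231; 6440/1231 58044/1231]
step 1: K = P̄·Hᵀ·S⁻¹ = [1822/8441 1195/5138; 4546/8441 -1055/5138]
step 1: x' = x̄ + K·y = [-1997/2569, -376/2569]
step 1: P' = (I − K·H)·P̄ = [16931/59087 -4177/59087; -4177/59087 35999/59087]

step 0: x' = [1249/1231, 517/1231], P' = [375/1231 -103/1231; -103/1231 803/1231]
step 1: x' = [-1997/2569, -376/2569], P' = [16931/59087 -4177/59087; -4177/59087 35999/59087]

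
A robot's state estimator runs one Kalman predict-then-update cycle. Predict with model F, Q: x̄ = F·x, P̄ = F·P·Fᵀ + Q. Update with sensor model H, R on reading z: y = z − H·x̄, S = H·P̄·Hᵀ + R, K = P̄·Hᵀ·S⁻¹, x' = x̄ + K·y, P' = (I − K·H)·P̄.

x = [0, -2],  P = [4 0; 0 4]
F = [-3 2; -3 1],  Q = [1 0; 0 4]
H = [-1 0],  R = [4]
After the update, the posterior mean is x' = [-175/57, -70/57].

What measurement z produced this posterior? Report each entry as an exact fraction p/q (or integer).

x̄ = F·x = [-4, -2]
P̄ = F·P·Fᵀ + Q = [53 44; 44 44]
S = H·P̄·Hᵀ + R = [57]
K = P̄·Hᵀ·S⁻¹ = [-53/57; -44/57]
x' − x̄ = [53/57, 44/57] = K·y
y = (KᵀK)⁻¹·Kᵀ·(x' − x̄) = [-1]
z = y + H·x̄ = [-1] + [4] = [3]

z = [3]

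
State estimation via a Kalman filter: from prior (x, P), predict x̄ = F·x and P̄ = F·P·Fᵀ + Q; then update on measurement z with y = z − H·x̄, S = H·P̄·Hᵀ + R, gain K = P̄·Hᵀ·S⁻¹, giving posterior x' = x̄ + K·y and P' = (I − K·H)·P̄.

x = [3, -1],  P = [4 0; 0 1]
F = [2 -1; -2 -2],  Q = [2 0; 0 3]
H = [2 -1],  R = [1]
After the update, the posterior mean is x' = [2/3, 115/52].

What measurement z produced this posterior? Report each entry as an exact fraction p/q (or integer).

x̄ = F·x = [7, -4]
P̄ = F·P·Fᵀ + Q = [19 -14; -14 23]
S = H·P̄·Hᵀ + R = [156]
K = P̄·Hᵀ·S⁻¹ = [1/3; -17/52]
x' − x̄ = [-19/3, 323/52] = K·y
y = (KᵀK)⁻¹·Kᵀ·(x' − x̄) = [-19]
z = y + H·x̄ = [-19] + [18] = [-1]

z = [-1]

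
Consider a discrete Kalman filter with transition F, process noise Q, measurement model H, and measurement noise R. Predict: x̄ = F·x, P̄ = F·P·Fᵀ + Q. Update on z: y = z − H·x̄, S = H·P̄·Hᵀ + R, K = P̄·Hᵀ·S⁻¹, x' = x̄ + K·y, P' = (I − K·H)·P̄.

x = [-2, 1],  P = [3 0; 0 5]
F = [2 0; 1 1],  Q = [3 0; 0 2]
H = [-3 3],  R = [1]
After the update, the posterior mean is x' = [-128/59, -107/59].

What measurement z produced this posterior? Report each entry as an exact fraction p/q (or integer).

x̄ = F·x = [-4, -1]
P̄ = F·P·Fᵀ + Q = [15 6; 6 10]
S = H·P̄·Hᵀ + R = [118]
K = P̄·Hᵀ·S⁻¹ = [-27/118; 6/59]
x' − x̄ = [108/59, -48/59] = K·y
y = (KᵀK)⁻¹·Kᵀ·(x' − x̄) = [-8]
z = y + H·x̄ = [-8] + [9] = [1]

z = [1]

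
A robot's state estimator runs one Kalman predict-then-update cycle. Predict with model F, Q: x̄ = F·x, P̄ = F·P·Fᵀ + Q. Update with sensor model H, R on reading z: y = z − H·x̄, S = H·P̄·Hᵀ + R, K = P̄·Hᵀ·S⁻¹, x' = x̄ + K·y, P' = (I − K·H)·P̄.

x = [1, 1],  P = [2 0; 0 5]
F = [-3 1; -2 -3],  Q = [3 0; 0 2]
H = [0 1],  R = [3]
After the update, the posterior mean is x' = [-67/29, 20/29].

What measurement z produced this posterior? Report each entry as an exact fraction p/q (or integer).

z = [1]

x̄ = F·x = [-2, -5]
P̄ = F·P·Fᵀ + Q = [26 -3; -3 55]
S = H·P̄·Hᵀ + R = [58]
K = P̄·Hᵀ·S⁻¹ = [-3/58; 55/58]
x' − x̄ = [-9/29, 165/29] = K·y
y = (KᵀK)⁻¹·Kᵀ·(x' − x̄) = [6]
z = y + H·x̄ = [6] + [-5] = [1]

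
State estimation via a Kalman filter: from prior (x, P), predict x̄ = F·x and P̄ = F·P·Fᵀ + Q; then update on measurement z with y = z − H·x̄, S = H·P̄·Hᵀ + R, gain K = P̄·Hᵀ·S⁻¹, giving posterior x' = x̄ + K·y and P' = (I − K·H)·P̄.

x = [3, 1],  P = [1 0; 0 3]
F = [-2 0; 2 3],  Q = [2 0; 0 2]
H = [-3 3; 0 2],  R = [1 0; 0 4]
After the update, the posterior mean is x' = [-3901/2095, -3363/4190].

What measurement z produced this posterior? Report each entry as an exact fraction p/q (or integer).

x̄ = F·x = [-6, 9]
P̄ = F·P·Fᵀ + Q = [6 -4; -4 33]
S = H·P̄·Hᵀ + R = [424 222; 222 136]
K = P̄·Hᵀ·S⁻¹ = [-576/2095 817/2095; 111/2095 1671/4190]
x' − x̄ = [8669/2095, -41073/4190] = K·y
y = (KᵀK)⁻¹·Kᵀ·(x' − x̄) = [-42, -19]
z = y + H·x̄ = [-42, -19] + [45, 18] = [3, -1]

z = [3, -1]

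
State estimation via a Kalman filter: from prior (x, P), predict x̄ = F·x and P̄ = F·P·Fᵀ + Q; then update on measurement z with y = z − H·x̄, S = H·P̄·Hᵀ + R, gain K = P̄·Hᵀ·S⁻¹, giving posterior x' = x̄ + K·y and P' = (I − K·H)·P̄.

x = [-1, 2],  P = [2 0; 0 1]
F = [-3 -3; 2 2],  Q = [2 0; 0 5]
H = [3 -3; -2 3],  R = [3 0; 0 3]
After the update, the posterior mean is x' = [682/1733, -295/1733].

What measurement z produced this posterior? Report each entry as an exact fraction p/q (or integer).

z = [2, -1]

x̄ = F·x = [-3, 2]
P̄ = F·P·Fᵀ + Q = [29 -18; -18 17]
S = H·P̄·Hᵀ + R = [741 -597; -597 488]
K = P̄·Hᵀ·S⁻¹ = [648/1733 395/1733; 233/1733 594/1733]
x' − x̄ = [5881/1733, -3761/1733] = K·y
y = (KᵀK)⁻¹·Kᵀ·(x' − x̄) = [17, -13]
z = y + H·x̄ = [17, -13] + [-15, 12] = [2, -1]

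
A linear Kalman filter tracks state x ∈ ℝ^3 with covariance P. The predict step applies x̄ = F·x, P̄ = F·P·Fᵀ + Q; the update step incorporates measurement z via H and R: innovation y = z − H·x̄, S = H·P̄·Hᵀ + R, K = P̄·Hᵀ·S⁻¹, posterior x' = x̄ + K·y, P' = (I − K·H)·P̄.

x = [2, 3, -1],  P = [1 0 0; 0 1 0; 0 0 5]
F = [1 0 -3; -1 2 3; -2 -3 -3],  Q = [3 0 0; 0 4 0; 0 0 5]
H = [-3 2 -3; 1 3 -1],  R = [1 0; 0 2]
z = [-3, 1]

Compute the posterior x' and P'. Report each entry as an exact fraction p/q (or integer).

x̄ = F·x = [5, 1, -10]
P̄ = F·P·Fᵀ + Q = [49 -46 43; -46 54 -49; 43 -49 63]
y = z − H·x̄ = [-20, -17]
S = H·P̄·Hᵀ + R = [3139 1227; 1227 532]
K = P̄·Hᵀ·S⁻¹ = [-33812/164419 37188/164419; 6621/164419 35724/164419; -16403/164419 -13781/164419]
x' = x̄ + K·y = [866139/164419, -575309/164419, -1081853/164419]
P' = (I − K·H)·P̄ = [522531/164419 -411178/164419 -785379/164419; -411178/164419 382113/164419 663713/164419; -785379/164419 663713/164419 1233322/164419]

x' = [866139/164419, -575309/164419, -1081853/164419]
P' = [522531/164419 -411178/164419 -785379/164419; -411178/164419 382113/164419 663713/164419; -785379/164419 663713/164419 1233322/164419]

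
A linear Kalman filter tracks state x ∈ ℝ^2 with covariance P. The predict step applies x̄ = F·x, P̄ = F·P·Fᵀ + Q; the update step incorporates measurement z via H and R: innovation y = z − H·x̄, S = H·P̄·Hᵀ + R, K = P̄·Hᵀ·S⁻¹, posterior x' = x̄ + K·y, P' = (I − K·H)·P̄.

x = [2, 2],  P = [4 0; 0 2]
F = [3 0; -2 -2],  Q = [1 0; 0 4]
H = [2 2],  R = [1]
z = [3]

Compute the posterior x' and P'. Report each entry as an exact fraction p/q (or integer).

x̄ = F·x = [6, -8]
P̄ = F·P·Fᵀ + Q = [37 -24; -24 28]
y = z − H·x̄ = [7]
S = H·P̄·Hᵀ + R = [69]
K = P̄·Hᵀ·S⁻¹ = [26/69; 8/69]
x' = x̄ + K·y = [596/69, -496/69]
P' = (I − K·H)·P̄ = [1877/69 -1864/69; -1864/69 1868/69]

x' = [596/69, -496/69]
P' = [1877/69 -1864/69; -1864/69 1868/69]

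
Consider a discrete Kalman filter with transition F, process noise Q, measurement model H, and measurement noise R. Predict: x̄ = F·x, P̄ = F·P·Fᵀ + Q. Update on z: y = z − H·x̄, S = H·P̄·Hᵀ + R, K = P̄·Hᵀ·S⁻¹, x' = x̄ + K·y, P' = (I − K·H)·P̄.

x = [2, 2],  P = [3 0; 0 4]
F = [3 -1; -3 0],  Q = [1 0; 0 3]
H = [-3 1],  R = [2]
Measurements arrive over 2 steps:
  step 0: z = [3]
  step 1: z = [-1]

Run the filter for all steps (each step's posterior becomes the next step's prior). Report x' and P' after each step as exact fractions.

step 0: x' = [-655/482, -561/482], P' = [295/482 639/482; 639/482 2139/482]
step 1: x' = [4506/22471, 4365/22471], P' = [14023/22471 31941/22471; 31941/22471 108453/22471]

step 0: x̄ = F·x = [4, -6]
step 0: P̄ = F·P·Fᵀ + Q = [32 -27; -27 30]
step 0: y = z − H·x̄ = [21]
step 0: S = H·P̄·Hᵀ + R = [482]
step 0: K = P̄·Hᵀ·S⁻¹ = [-123/482; 111/482]
step 0: x' = x̄ + K·y = [-655/482, -561/482]
step 0: P' = (I − K·H)·P̄ = [295/482 639/482; 639/482 2139/482]
step 1: x̄ = F·x = [-702/241, 1965/482]
step 1: P̄ = F·P·Fᵀ + Q = [721/241 -369/241; -369/241 4101/482]
step 1: y = z − H·x̄ = [-6659/482]
step 1: S = H·P̄·Hᵀ + R = [22471/482]
step 1: K = P̄·Hᵀ·S⁻¹ = [-5064/22471; 6315/22471]
step 1: x' = x̄ + K·y = [4506/22471, 4365/22471]
step 1: P' = (I − K·H)·P̄ = [14023/22471 31941/22471; 31941/22471 108453/22471]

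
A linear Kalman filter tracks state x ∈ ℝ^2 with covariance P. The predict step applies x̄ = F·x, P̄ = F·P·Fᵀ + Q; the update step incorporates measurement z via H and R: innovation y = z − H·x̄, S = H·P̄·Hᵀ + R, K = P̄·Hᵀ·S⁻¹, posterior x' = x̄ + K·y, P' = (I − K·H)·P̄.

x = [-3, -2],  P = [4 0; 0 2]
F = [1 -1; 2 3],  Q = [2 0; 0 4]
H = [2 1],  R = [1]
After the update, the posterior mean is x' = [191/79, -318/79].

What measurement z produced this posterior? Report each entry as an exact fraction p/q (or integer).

x̄ = F·x = [-1, -12]
P̄ = F·P·Fᵀ + Q = [8 2; 2 38]
S = H·P̄·Hᵀ + R = [79]
K = P̄·Hᵀ·S⁻¹ = [18/79; 42/79]
x' − x̄ = [270/79, 630/79] = K·y
y = (KᵀK)⁻¹·Kᵀ·(x' − x̄) = [15]
z = y + H·x̄ = [15] + [-14] = [1]

z = [1]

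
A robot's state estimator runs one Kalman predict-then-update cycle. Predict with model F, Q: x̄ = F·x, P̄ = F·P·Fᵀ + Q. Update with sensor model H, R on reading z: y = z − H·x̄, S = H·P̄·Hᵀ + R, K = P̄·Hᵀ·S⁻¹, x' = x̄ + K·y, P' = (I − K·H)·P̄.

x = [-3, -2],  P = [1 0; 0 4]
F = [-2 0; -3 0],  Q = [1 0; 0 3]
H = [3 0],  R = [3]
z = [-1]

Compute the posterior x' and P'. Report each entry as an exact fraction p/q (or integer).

x' = [1/16, 15/8]
P' = [5/16 3/8; 3/8 21/4]

x̄ = F·x = [6, 9]
P̄ = F·P·Fᵀ + Q = [5 6; 6 12]
y = z − H·x̄ = [-19]
S = H·P̄·Hᵀ + R = [48]
K = P̄·Hᵀ·S⁻¹ = [5/16; 3/8]
x' = x̄ + K·y = [1/16, 15/8]
P' = (I − K·H)·P̄ = [5/16 3/8; 3/8 21/4]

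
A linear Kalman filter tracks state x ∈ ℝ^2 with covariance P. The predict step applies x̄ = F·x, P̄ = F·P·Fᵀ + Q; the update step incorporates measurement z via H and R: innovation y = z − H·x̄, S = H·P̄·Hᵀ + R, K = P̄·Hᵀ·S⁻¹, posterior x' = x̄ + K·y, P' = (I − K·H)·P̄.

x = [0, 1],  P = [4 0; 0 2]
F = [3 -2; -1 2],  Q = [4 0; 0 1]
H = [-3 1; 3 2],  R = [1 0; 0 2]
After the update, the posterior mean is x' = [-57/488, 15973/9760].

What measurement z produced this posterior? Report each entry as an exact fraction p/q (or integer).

z = [2, 3]

x̄ = F·x = [-2, 2]
P̄ = F·P·Fᵀ + Q = [48 -20; -20 13]
S = H·P̄·Hᵀ + R = [566 -346; -346 246]
K = P̄·Hᵀ·S⁻¹ = [-109/488 53/488; 3097/9760 3007/9760]
x' − x̄ = [919/488, -3547/9760] = K·y
y = (KᵀK)⁻¹·Kᵀ·(x' − x̄) = [-6, 5]
z = y + H·x̄ = [-6, 5] + [8, -2] = [2, 3]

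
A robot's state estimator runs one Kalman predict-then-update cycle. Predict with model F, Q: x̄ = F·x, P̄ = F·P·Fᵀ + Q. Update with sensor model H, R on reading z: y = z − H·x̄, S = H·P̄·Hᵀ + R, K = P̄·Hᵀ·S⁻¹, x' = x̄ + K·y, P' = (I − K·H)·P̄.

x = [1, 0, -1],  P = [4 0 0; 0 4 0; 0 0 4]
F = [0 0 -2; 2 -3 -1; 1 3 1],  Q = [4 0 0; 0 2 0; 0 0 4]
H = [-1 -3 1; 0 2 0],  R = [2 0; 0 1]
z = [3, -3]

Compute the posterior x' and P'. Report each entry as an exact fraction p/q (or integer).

x' = [277/120, -1039/720, 191/180]
P' = [1063/100 -181/600 1349/150; -181/600 847/3600 337/900; 1349/150 337/900 2527/225]

x̄ = F·x = [2, 3, 0]
P̄ = F·P·Fᵀ + Q = [20 8 -8; 8 58 -32; -8 -32 48]
y = z − H·x̄ = [14, -9]
S = H·P̄·Hᵀ + R = [848 -428; -428 233]
K = P̄·Hᵀ·S⁻¹ = [-439/1200 -181/300; -107/7200 847/1800; 1003/1800 337/450]
x' = x̄ + K·y = [277/120, -1039/720, 191/180]
P' = (I − K·H)·P̄ = [1063/100 -181/600 1349/150; -181/600 847/3600 337/900; 1349/150 337/900 2527/225]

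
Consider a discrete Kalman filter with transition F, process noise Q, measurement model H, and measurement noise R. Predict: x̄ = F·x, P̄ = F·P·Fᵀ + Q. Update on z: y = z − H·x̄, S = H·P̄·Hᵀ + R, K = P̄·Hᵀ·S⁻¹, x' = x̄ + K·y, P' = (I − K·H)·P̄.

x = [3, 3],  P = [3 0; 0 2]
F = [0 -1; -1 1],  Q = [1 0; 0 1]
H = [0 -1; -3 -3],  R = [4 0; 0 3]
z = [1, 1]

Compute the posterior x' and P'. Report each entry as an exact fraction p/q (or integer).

x' = [-37/28, 5/7]
P' = [97/56 -11/7; -11/7 12/7]

x̄ = F·x = [-3, 0]
P̄ = F·P·Fᵀ + Q = [3 -2; -2 6]
y = z − H·x̄ = [1, -8]
S = H·P̄·Hᵀ + R = [10 12; 12 48]
K = P̄·Hᵀ·S⁻¹ = [11/28 -9/56; -3/7 -1/7]
x' = x̄ + K·y = [-37/28, 5/7]
P' = (I − K·H)·P̄ = [97/56 -11/7; -11/7 12/7]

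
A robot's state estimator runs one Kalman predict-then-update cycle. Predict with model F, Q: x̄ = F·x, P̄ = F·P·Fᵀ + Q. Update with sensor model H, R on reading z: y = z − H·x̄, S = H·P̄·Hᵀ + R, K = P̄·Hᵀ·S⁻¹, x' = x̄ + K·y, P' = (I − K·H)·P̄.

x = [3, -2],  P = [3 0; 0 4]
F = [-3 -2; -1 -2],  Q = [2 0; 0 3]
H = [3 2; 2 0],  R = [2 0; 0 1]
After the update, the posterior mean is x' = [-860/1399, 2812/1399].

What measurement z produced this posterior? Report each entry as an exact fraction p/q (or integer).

z = [2, -1]

x̄ = F·x = [-5, 1]
P̄ = F·P·Fᵀ + Q = [45 25; 25 22]
S = H·P̄·Hᵀ + R = [795 370; 370 181]
K = P̄·Hᵀ·S⁻¹ = [37/1399 620/1399; 3039/6995 -856/1399]
x' − x̄ = [6135/1399, 1413/1399] = K·y
y = (KᵀK)⁻¹·Kᵀ·(x' − x̄) = [15, 9]
z = y + H·x̄ = [15, 9] + [-13, -10] = [2, -1]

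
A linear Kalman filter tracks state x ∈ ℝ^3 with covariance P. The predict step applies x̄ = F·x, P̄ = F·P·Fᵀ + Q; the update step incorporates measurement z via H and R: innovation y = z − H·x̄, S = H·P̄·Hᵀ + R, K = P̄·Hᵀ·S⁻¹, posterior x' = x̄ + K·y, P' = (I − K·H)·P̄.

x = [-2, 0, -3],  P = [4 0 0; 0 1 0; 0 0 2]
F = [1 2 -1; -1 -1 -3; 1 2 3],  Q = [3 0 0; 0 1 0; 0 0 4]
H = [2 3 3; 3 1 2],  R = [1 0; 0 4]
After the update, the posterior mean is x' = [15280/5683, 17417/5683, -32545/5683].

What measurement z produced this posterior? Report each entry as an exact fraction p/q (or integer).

x̄ = F·x = [1, 11, -11]
P̄ = F·P·Fᵀ + Q = [13 0 2; 0 24 -24; 2 -24 30]
S = H·P̄·Hᵀ + R = [131 140; 140 193]
K = P̄·Hᵀ·S⁻¹ = [156/5683 1153/5683; 3360/5683 -3144/5683; -1634/5683 2422/5683]
x' − x̄ = [9597/5683, -45096/5683, 29968/5683] = K·y
y = (KᵀK)⁻¹·Kᵀ·(x' − x̄) = [-5, 9]
z = y + H·x̄ = [-5, 9] + [2, -8] = [-3, 1]

z = [-3, 1]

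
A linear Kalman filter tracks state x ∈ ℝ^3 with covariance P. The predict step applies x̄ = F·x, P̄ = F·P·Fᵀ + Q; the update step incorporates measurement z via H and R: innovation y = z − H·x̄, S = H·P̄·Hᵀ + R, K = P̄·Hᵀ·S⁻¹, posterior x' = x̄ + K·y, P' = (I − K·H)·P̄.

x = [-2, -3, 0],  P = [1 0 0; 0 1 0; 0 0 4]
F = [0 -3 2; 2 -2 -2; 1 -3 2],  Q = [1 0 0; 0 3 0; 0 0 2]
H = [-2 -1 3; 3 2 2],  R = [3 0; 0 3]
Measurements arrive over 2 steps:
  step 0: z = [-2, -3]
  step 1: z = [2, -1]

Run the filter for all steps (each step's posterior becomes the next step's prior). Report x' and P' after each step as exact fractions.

step 0: x' = [39834/39221, -81509/39221, -30850/39221], P' = [161821/39221 -260411/39221 26918/39221; -260411/39221 442282/39221 -44911/39221; 26918/39221 -44911/39221 13126/39221]
step 1: x' = [-9821473368/7396284073, 10694665558/7396284073, 591957474/7396284073], P' = [8637325274/7396284073 -12662311627/7396284073 1274366362/7396284073; -12662311627/7396284073 22678658297/7396284073 -2101202015/7396284073; 1274366362/7396284073 -2101202015/7396284073 1794045254/7396284073]

step 0: x̄ = F·x = [9, 2, 7]
step 0: P̄ = F·P·Fᵀ + Q = [26 -10 25; -10 27 -8; 25 -8 28]
step 0: y = z − H·x̄ = [-3, -48]
step 0: S = H·P̄·Hᵀ + R = [94 121; 121 573]
step 0: K = P̄·Hᵀ·S⁻¹ = [5841/39221 6159/39221; -18731/39221 4503/39221; 10151/39221 5728/39221]
step 0: x' = x̄ + K·y = [39834/39221, -81509/39221, -30850/39221]
step 0: P' = (I − K·H)·P̄ = [161821/39221 -260411/39221 26918/39221; -260411/39221 442282/39221 -44911/39221; 26918/39221 -44911/39221 13126/39221]
step 1: x̄ = F·x = [182827/39221, 304386/39221, 222661/39221]
step 1: P̄ = F·P·Fᵀ + Q = [4611195/39221 4181504/39221 5407043/39221; 4181504/39221 4095235/39221 4972132/39221; 5407043/39221 4972132/39221 6482375/39221]
step 1: y = z − H·x̄ = [80499/39221, -126292/3017]
step 1: S = H·P̄·Hᵀ + R = [3007761/39221 1591525/3017; 1591525/3017 18366806/3017]
step 1: K = P̄·Hᵀ·S⁻¹ = [-263079945/7396284073 17717996/125360747; -1219213696/7396284073 17898179/125360747; 1644868351/7396284073 18128732/125360747]
step 1: x' = x̄ + K·y = [-9821473368/7396284073, 10694665558/7396284073, 591957474/7396284073]
step 1: P' = (I − K·H)·P̄ = [8637325274/7396284073 -12662311627/7396284073 1274366362/7396284073; -12662311627/7396284073 22678658297/7396284073 -2101202015/7396284073; 1274366362/7396284073 -2101202015/7396284073 1794045254/7396284073]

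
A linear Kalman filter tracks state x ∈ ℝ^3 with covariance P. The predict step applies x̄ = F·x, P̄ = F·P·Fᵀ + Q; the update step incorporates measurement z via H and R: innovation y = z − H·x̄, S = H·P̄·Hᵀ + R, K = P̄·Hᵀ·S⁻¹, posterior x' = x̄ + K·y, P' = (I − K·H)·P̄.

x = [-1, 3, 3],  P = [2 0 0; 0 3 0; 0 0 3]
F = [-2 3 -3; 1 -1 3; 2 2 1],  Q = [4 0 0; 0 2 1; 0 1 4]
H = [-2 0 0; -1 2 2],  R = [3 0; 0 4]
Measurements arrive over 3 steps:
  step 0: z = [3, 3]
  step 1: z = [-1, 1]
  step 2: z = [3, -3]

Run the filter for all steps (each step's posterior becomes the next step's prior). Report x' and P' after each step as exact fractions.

step 0: x̄ = F·x = [2, 5, 7]
step 0: P̄ = F·P·Fᵀ + Q = [66 -40 1; -40 34 8; 1 8 27]
step 0: y = z − H·x̄ = [7, -19]
step 0: S = H·P̄·Hᵀ + R = [267 288; 288 534]
step 0: K = P̄·Hᵀ·S⁻¹ = [-1612/3313 -24/3313; 1168/9939 1678/9939; -3490/9939 2111/6626]
step 0: x' = x̄ + K·y = [-4202/3313, 8663/3313, -30041/19878]
step 0: P' = (I − K·H)·P̄ = [2418/3313 -584/3313 1745/3313; -584/3313 12138/3313 -33934/9939; 1745/3313 -33934/9939 85769/19878]
step 1: x̄ = F·x = [98827/6626, -55771/6626, 23491/19878]
step 1: P̄ = F·P·Fᵀ + Q = [984743/6626 -648529/6626 78155/6626; -648529/6626 458683/6626 -105505/19878; 78155/6626 -105505/19878 85667/6626]
step 1: y = z − H·x̄ = [95514/3313, 604003/19878]
step 1: S = H·P̄·Hᵀ + R = [1979425/3313 2125491/3313; 2125491/3313 15566389/19878]
step 1: K = P̄·Hᵀ·S⁻¹ = [-535996568/1118692303 -19129419/1118692303; 168689212/1118692303 184238257/1118692303; -411181604/1118692303 341790085/1118692303]
step 1: x' = x̄ + K·y = [651259133/1118692303, 3136399490/3356076909, -440712458/3356076909]
step 1: P' = (I − K·H)·P̄ = [803994852/1118692303 -253033818/1118692303 616772406/1118692303; -253033818/1118692303 8505760234/3356076909 -7779881419/3356076909; 616772406/1118692303 -7779881419/3356076909 10755780538/3356076909]
step 2: x̄ = F·x = [2274593682/1118692303, -2504759465/3356076909, 9739641320/3356076909]
step 2: P̄ = F·P·Fᵀ + Q = [122592334138/1118692303 -80316737972/1118692303 5379395057/1118692303; -80316737972/1118692303 173731318180/3356076909 -2511319402/3356076909; 5379395057/1118692303 -2511319402/3356076909 38059998898/3356076909]
step 2: y = z − H·x̄ = [7905264273/1118692303, -5904737797/1118692303]
step 2: S = H·P̄·Hᵀ + R = [493725413461/1118692303 544934039936/1118692303; 544934039936/1118692303 702508046042/1118692303]
step 2: K = P̄·Hᵀ·S⁻¹ = [-965723681684/2027243915101 -37154593632/2027243915101; 279408256424/2027243915101 3788743087880/22299683066111; -712730639090/2027243915101 13326045533477/44599366132222]
step 2: x' = x̄ + K·y = [-2506280392182/2027243915101, -44766263341993/66899049198333, -155131104718129/133798098396666]
step 2: P' = (I − K·H)·P̄ = [1448585522526/2027243915101 -419112384636/2027243915101 1069095958635/2027243915101; -419112384636/2027243915101 163334601404324/66899049198333 -147517497223538/66899049198333; 1069095958635/2027243915101 -147517497223538/66899049198333 410271434282893/133798098396666]

step 0: x' = [-4202/3313, 8663/3313, -30041/19878], P' = [2418/3313 -584/3313 1745/3313; -584/3313 12138/3313 -33934/9939; 1745/3313 -33934/9939 85769/19878]
step 1: x' = [651259133/1118692303, 3136399490/3356076909, -440712458/3356076909], P' = [803994852/1118692303 -253033818/1118692303 616772406/1118692303; -253033818/1118692303 8505760234/3356076909 -7779881419/3356076909; 616772406/1118692303 -7779881419/3356076909 10755780538/3356076909]
step 2: x' = [-2506280392182/2027243915101, -44766263341993/66899049198333, -155131104718129/133798098396666], P' = [1448585522526/2027243915101 -419112384636/2027243915101 1069095958635/2027243915101; -419112384636/2027243915101 163334601404324/66899049198333 -147517497223538/66899049198333; 1069095958635/2027243915101 -147517497223538/66899049198333 410271434282893/133798098396666]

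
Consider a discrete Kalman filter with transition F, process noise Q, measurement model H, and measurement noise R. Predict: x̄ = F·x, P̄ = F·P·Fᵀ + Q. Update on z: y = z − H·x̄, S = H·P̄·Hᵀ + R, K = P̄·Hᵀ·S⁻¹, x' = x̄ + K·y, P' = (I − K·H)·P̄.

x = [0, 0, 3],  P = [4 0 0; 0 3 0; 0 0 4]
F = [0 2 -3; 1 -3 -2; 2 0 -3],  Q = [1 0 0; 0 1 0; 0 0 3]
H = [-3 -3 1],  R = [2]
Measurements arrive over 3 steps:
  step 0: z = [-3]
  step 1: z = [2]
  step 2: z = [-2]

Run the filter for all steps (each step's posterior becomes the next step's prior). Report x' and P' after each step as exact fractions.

step 0: x' = [-71/70, 43/21, 47/210], P' = [1581/70 -433/21 1153/210; -433/21 1334/63 79/63; 1153/210 79/63 12449/630]
step 1: x' = [3116119/664413, -3751706/664413, -191547/221471], P' = [36769632/221471 -124549039/664413 -42934967/664413; -124549039/664413 141374134/664413 50143519/664413; -42934967/664413 50143519/664413 7104910/221471]
step 2: x' = [-171536692958/29566036593, 208959986476/29566036593, 5890908750/3285115177], P' = [2867228353672/29566036593 -3267088741199/29566036593 -132652551011/3285115177; -3267088741199/29566036593 3756000401674/29566036593 159403463871/3285115177; -132652551011/3285115177 159403463871/3285115177 78023548682/3285115177]

step 0: x̄ = F·x = [-9, -6, -9]
step 0: P̄ = F·P·Fᵀ + Q = [49 6 36; 6 48 32; 36 32 55]
step 0: y = z − H·x̄ = [-39]
step 0: S = H·P̄·Hᵀ + R = [630]
step 0: K = P̄·Hᵀ·S⁻¹ = [-43/210; -13/63; -149/630]
step 0: x' = x̄ + K·y = [-71/70, 43/21, 47/210]
step 0: P' = (I − K·H)·P̄ = [1581/70 -433/21 1153/210; -433/21 1334/63 79/63; 1153/210 79/63 12449/630]
step 1: x̄ = F·x = [719/210, -1597/210, -27/10]
step 1: P̄ = F·P·Fᵀ + Q = [156551/630 -37753/630 549/10; -37753/630 258299/630 2603/10; 549/10 2603/10 2053/10]
step 1: y = z − H·x̄ = [-549/70]
step 1: S = H·P̄·Hᵀ + R = [221471/70]
step 1: K = P̄·Hᵀ·S⁻¹ = [-107269/664413; -165883/664413; -51821/221471]
step 1: x' = x̄ + K·y = [3116119/664413, -3751706/664413, -191547/221471]
step 1: P' = (I − K·H)·P̄ = [36769632/221471 -124549039/664413 -42934967/664413; -124549039/664413 141374134/664413 50143519/664413; -42934967/664413 50143519/664413 7104910/221471]
step 2: x̄ = F·x = [-5779489/664413, 15520519/664413, 7956161/664413]
step 2: P̄ = F·P·Fᵀ + Q = [156271291/664413 -196644002/221471 -349614898/664413; -196644002/221471 2989355765/664413 1847636846/664413; -349614898/664413 1847636846/664413 383426999/221471]
step 2: y = z − H·x̄ = [19938103/664413]
step 2: S = H·P̄·Hᵀ + R = [3285115177/221471]
step 2: K = P̄·Hᵀ·S⁻¹ = [951367247/9855345531; -5350634431/9855345531; -1114594949/3285115177]
step 2: x' = x̄ + K·y = [-171536692958/29566036593, 208959986476/29566036593, 5890908750/3285115177]
step 2: P' = (I − K·H)·P̄ = [2867228353672/29566036593 -3267088741199/29566036593 -132652551011/3285115177; -3267088741199/29566036593 3756000401674/29566036593 159403463871/3285115177; -132652551011/3285115177 159403463871/3285115177 78023548682/3285115177]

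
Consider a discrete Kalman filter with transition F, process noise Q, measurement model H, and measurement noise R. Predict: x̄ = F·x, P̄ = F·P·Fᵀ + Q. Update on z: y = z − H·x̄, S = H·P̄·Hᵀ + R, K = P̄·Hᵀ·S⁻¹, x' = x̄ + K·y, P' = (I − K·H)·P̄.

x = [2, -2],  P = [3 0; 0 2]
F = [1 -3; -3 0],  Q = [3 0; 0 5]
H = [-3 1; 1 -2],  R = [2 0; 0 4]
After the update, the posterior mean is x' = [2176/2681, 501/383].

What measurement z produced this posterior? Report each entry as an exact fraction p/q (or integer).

x̄ = F·x = [8, -6]
P̄ = F·P·Fᵀ + Q = [24 -9; -9 32]
S = H·P̄·Hᵀ + R = [304 -199; -199 192]
K = P̄·Hᵀ·S⁻¹ = [-7194/18767 -3351/18767; -457/2681 -1493/2681]
x' − x̄ = [-19272/2681, 2799/383] = K·y
y = (KᵀK)⁻¹·Kᵀ·(x' − x̄) = [29, -22]
z = y + H·x̄ = [29, -22] + [-30, 20] = [-1, -2]

z = [-1, -2]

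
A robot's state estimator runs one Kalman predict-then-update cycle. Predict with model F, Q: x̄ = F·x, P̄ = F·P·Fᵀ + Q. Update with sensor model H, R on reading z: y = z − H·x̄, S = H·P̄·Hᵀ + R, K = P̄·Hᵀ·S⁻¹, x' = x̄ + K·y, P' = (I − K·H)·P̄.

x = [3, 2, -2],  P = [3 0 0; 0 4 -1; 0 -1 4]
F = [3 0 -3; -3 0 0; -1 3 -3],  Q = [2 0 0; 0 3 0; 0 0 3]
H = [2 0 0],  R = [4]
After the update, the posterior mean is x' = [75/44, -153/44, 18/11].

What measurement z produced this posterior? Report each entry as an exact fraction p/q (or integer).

x̄ = F·x = [15, -9, 9]
P̄ = F·P·Fᵀ + Q = [65 -27 36; -27 30 9; 36 9 96]
S = H·P̄·Hᵀ + R = [264]
K = P̄·Hᵀ·S⁻¹ = [65/132; -9/44; 3/11]
x' − x̄ = [-585/44, 243/44, -81/11] = K·y
y = (KᵀK)⁻¹·Kᵀ·(x' − x̄) = [-27]
z = y + H·x̄ = [-27] + [30] = [3]

z = [3]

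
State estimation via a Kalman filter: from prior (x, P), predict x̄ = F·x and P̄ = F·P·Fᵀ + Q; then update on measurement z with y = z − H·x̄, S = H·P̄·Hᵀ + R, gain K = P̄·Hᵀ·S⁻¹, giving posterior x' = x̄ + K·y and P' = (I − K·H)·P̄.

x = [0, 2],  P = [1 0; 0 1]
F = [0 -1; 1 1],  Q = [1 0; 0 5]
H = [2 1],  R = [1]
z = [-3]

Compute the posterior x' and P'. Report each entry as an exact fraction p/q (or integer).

x̄ = F·x = [-2, 2]
P̄ = F·P·Fᵀ + Q = [2 -1; -1 7]
y = z − H·x̄ = [-1]
S = H·P̄·Hᵀ + R = [12]
K = P̄·Hᵀ·S⁻¹ = [1/4; 5/12]
x' = x̄ + K·y = [-9/4, 19/12]
P' = (I − K·H)·P̄ = [5/4 -9/4; -9/4 59/12]

x' = [-9/4, 19/12]
P' = [5/4 -9/4; -9/4 59/12]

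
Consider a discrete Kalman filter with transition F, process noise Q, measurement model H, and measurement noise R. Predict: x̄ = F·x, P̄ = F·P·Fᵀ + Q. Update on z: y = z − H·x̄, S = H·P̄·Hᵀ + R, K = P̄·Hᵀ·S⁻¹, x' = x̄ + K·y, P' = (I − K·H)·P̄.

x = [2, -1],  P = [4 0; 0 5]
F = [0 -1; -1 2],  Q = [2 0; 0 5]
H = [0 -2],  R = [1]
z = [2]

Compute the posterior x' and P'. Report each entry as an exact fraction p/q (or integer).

x̄ = F·x = [1, -4]
P̄ = F·P·Fᵀ + Q = [7 -10; -10 29]
y = z − H·x̄ = [-6]
S = H·P̄·Hᵀ + R = [117]
K = P̄·Hᵀ·S⁻¹ = [20/117; -58/117]
x' = x̄ + K·y = [-1/39, -40/39]
P' = (I − K·H)·P̄ = [419/117 -10/117; -10/117 29/117]

x' = [-1/39, -40/39]
P' = [419/117 -10/117; -10/117 29/117]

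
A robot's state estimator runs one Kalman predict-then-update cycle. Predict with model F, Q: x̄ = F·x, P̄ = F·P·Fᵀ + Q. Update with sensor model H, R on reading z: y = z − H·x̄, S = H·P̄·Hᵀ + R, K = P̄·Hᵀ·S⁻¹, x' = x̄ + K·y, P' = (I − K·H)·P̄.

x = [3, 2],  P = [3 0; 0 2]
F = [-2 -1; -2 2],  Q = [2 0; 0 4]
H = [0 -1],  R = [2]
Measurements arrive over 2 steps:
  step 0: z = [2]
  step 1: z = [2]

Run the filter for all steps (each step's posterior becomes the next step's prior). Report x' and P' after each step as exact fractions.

step 0: x̄ = F·x = [-8, -2]
step 0: P̄ = F·P·Fᵀ + Q = [16 8; 8 24]
step 0: y = z − H·x̄ = [0]
step 0: S = H·P̄·Hᵀ + R = [26]
step 0: K = P̄·Hᵀ·S⁻¹ = [-4/13; -12/13]
step 0: x' = x̄ + K·y = [-8, -2]
step 0: P' = (I − K·H)·P̄ = [176/13 8/13; 8/13 24/13]
step 1: x̄ = F·x = [18, 12]
step 1: P̄ = F·P·Fᵀ + Q = [786/13 640/13; 640/13 788/13]
step 1: y = z − H·x̄ = [14]
step 1: S = H·P̄·Hᵀ + R = [814/13]
step 1: K = P̄·Hᵀ·S⁻¹ = [-320/407; -394/407]
step 1: x' = x̄ + K·y = [2846/407, -632/407]
step 1: P' = (I − K·H)·P̄ = [8854/407 640/407; 640/407 788/407]

step 0: x' = [-8, -2], P' = [176/13 8/13; 8/13 24/13]
step 1: x' = [2846/407, -632/407], P' = [8854/407 640/407; 640/407 788/407]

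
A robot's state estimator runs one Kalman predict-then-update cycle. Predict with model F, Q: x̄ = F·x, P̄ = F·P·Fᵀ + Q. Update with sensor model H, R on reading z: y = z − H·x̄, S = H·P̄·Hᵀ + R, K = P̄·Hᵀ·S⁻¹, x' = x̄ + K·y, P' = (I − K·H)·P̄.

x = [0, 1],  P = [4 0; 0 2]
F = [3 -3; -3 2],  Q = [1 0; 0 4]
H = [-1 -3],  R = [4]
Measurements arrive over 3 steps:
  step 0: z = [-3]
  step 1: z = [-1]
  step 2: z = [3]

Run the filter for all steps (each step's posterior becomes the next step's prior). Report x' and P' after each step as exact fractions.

step 0: x̄ = F·x = [-3, 2]
step 0: P̄ = F·P·Fᵀ + Q = [55 -48; -48 48]
step 0: y = z − H·x̄ = [0]
step 0: S = H·P̄·Hᵀ + R = [203]
step 0: K = P̄·Hᵀ·S⁻¹ = [89/203; -96/203]
step 0: x' = x̄ + K·y = [-3, 2]
step 0: P' = (I − K·H)·P̄ = [3244/203 -1200/203; -1200/203 528/203]
step 1: x̄ = F·x = [-15, 13]
step 1: P̄ = F·P·Fᵀ + Q = [55751/203 -50364/203; -50364/203 46520/203]
step 1: y = z − H·x̄ = [23]
step 1: S = H·P̄·Hᵀ + R = [173059/203]
step 1: K = P̄·Hᵀ·S⁻¹ = [95341/173059; -89196/173059]
step 1: x' = x̄ + K·y = [-403042/173059, 198259/173059]
step 1: P' = (I − K·H)·P̄ = [2750276/173059 -1043880/173059; -1043880/173059 466888/173059]
step 2: x̄ = F·x = [-1803903/173059, 1605644/173059]
step 2: P̄ = F·P·Fᵀ + Q = [47917375/173059 -43212012/173059; -43212012/173059 39838832/173059]
step 2: y = z − H·x̄ = [3532206/173059]
step 2: S = H·P̄·Hᵀ + R = [147887027/173059]
step 2: K = P̄·Hᵀ·S⁻¹ = [81718661/147887027; -76304484/147887027]
step 2: x' = x̄ + K·y = [126392115/147887027, -185308124/147887027]
step 2: P' = (I − K·H)·P̄ = [2359996156/147887027 -895623600/147887027; -895623600/147887027 400280512/147887027]

step 0: x' = [-3, 2], P' = [3244/203 -1200/203; -1200/203 528/203]
step 1: x' = [-403042/173059, 198259/173059], P' = [2750276/173059 -1043880/173059; -1043880/173059 466888/173059]
step 2: x' = [126392115/147887027, -185308124/147887027], P' = [2359996156/147887027 -895623600/147887027; -895623600/147887027 400280512/147887027]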